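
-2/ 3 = -0.67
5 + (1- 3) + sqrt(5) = sqrt(5) + 3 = 5.24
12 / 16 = 3 / 4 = 0.75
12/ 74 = 6/ 37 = 0.16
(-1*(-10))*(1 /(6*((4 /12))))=5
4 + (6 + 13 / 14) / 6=433 / 84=5.15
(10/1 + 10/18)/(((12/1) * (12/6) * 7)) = 95/1512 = 0.06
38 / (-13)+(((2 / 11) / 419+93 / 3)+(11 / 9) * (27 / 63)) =35987618 / 1258257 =28.60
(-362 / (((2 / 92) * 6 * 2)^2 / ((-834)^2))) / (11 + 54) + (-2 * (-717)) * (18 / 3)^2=-3696577298 / 65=-56870419.97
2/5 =0.40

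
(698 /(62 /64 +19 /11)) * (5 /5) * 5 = 1228480 /949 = 1294.50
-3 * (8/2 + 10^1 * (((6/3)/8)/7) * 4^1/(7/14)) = -144/7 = -20.57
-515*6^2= -18540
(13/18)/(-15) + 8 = 2147/270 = 7.95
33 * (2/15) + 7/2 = 79/10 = 7.90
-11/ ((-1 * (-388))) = -11/ 388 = -0.03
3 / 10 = 0.30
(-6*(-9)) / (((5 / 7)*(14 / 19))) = 513 / 5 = 102.60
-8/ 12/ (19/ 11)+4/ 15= -34/ 285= -0.12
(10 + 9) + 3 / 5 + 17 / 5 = 23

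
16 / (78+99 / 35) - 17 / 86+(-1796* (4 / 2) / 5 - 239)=-1164648043 / 1216470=-957.40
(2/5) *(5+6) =22/5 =4.40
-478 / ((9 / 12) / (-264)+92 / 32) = -168256 / 1011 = -166.43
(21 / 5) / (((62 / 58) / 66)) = 40194 / 155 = 259.32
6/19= 0.32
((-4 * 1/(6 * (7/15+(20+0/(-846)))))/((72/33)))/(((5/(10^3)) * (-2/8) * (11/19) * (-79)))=-19000/72759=-0.26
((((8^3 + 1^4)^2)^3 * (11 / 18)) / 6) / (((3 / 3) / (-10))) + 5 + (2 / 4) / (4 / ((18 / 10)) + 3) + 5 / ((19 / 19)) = -872511135278671123 / 47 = -18564066708056832.40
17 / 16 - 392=-390.94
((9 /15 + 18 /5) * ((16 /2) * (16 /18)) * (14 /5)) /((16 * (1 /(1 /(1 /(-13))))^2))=883.31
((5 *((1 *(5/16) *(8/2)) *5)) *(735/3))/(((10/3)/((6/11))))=55125/44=1252.84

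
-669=-669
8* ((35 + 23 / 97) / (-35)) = -27344 / 3395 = -8.05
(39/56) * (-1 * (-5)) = 195/56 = 3.48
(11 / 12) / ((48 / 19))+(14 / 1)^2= 113105 / 576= 196.36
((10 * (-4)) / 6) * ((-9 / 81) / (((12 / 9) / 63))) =35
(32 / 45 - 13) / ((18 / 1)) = -553 / 810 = -0.68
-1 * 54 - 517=-571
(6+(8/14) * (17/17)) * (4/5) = 184/35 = 5.26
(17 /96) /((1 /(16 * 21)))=119 /2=59.50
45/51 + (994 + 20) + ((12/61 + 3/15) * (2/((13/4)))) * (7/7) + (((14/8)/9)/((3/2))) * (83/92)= 1015.24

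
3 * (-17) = -51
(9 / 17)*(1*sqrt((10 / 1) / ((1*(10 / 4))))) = 18 / 17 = 1.06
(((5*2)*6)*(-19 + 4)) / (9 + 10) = -900 / 19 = -47.37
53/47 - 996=-46759/47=-994.87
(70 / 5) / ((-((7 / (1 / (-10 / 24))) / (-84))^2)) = -290304 / 25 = -11612.16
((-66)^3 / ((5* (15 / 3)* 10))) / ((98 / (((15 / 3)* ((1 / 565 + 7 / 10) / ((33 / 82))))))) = -70813314 / 692125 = -102.31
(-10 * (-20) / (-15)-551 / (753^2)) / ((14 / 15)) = -37803355 / 2646042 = -14.29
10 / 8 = 5 / 4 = 1.25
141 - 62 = 79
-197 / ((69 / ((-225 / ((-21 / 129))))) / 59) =-232820.96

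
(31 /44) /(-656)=-31 /28864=-0.00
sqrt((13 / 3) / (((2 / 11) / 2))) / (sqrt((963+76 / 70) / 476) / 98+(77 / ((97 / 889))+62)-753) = 0.47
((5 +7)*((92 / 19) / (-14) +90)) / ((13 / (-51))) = -7297488 / 1729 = -4220.64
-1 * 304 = -304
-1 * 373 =-373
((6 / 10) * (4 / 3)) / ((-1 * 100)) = -1 / 125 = -0.01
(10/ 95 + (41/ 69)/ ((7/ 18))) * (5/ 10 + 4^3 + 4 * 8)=157.61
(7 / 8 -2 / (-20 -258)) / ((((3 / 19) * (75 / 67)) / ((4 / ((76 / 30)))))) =21909 / 2780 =7.88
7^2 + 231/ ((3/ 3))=280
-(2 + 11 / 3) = -17 / 3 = -5.67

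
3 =3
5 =5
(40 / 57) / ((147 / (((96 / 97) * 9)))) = 0.04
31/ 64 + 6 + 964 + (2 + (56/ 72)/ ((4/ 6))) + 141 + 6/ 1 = 215165/ 192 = 1120.65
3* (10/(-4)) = -15/2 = -7.50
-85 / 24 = -3.54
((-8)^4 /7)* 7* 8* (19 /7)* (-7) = -622592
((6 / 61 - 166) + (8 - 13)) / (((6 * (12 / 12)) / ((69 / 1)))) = -1965.37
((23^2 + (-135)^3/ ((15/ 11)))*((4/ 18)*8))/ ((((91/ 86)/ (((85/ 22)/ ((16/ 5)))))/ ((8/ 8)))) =-3658947.51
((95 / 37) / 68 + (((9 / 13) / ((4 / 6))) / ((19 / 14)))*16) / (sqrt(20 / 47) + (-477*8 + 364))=-309555427289 / 87013575595284 - 7631849*sqrt(235) / 174027151190568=-0.00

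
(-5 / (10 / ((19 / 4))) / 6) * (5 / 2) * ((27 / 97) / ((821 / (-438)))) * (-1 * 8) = -1.18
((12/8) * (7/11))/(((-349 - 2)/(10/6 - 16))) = 301/7722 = 0.04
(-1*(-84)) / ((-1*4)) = -21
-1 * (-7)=7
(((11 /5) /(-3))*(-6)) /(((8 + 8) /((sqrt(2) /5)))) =11*sqrt(2) /200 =0.08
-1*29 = -29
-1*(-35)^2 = -1225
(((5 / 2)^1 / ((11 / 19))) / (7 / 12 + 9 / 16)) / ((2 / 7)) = 1596 / 121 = 13.19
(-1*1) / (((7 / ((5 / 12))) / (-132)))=7.86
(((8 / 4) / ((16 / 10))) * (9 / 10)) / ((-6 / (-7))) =21 / 16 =1.31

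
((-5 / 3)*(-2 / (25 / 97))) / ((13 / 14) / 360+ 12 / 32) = 65184 / 1903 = 34.25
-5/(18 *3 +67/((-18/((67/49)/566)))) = -2496060/26952959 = -0.09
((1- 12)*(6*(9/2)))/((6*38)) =-99/76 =-1.30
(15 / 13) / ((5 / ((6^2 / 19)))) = 108 / 247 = 0.44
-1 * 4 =-4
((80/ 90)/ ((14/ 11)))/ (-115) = -44/ 7245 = -0.01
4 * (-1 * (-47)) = 188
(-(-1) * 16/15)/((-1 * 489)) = -0.00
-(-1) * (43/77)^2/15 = 1849/88935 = 0.02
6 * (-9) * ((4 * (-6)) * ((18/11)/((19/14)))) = 326592/209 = 1562.64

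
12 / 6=2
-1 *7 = -7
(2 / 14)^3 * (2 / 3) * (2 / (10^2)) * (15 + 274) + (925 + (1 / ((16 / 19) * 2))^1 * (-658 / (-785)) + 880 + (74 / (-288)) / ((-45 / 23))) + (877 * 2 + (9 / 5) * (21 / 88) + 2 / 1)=8545626471607 / 2399062050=3562.07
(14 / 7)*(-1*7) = -14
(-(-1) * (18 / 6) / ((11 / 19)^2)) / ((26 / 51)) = 55233 / 3146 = 17.56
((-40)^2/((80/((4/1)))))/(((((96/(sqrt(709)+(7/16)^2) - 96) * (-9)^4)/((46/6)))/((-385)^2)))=-31688395491445/219294640926 - 22342369280 * sqrt(709)/109647320463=-149.93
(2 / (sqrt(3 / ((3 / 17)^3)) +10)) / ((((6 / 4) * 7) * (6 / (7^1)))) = -20 / 4013 +34 * sqrt(17) / 12039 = 0.01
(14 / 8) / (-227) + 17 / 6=7697 / 2724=2.83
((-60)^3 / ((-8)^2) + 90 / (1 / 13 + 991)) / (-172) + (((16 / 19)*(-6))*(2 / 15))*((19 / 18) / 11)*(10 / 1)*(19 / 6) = 17.57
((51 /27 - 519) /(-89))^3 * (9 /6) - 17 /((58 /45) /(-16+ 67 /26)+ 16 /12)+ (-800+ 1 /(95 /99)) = -163963361224645589 /316240436380680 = -518.48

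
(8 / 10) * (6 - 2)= 16 / 5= 3.20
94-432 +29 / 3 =-985 / 3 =-328.33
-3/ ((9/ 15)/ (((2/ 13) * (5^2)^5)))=-97656250/ 13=-7512019.23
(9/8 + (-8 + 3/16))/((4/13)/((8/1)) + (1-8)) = 1391/1448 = 0.96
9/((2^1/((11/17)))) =99/34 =2.91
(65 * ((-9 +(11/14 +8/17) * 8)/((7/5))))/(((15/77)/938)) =11976250/51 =234828.43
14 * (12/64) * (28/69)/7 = 7/46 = 0.15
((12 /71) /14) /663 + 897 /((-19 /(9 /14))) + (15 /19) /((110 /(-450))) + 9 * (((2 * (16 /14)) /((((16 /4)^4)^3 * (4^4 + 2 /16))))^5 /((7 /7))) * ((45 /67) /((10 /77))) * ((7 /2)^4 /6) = -171047466899768705494636723667916822013020052401613889 /5093840997661360060285197812155124347175687040270336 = -33.58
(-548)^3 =-164566592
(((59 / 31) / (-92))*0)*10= 0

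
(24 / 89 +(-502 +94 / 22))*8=-3979.66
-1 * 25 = -25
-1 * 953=-953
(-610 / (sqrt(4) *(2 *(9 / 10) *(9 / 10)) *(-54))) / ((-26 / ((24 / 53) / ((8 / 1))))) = -7625 / 1004562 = -0.01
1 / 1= 1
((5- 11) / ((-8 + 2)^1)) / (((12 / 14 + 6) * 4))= 0.04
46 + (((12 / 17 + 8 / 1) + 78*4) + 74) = 7492 / 17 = 440.71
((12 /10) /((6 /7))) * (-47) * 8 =-2632 /5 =-526.40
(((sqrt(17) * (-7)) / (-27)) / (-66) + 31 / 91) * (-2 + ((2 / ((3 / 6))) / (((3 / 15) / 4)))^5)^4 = 3574056655555501355558303167309414400496 / 91-4981759575644864494007989281395041976 * sqrt(17) / 11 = 37408045960354904902027110000000000000.00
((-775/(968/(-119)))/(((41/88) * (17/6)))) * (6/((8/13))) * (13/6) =1524.65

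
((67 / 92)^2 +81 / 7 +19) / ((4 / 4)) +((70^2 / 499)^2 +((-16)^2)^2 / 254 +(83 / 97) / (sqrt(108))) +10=83*sqrt(3) / 1746 +741091875181737 / 1873607028496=395.63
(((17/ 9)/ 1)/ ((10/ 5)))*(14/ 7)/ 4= 17/ 36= 0.47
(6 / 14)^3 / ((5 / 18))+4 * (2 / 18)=11234 / 15435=0.73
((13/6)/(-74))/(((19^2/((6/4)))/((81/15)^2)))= -9477/2671400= -0.00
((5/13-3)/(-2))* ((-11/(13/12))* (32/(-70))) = 35904/5915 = 6.07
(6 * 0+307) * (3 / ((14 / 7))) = 921 / 2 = 460.50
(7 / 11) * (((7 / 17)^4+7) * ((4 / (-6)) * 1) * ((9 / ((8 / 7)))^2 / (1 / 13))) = -803141703 / 334084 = -2404.01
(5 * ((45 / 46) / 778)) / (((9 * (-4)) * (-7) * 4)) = 25 / 4008256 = 0.00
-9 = -9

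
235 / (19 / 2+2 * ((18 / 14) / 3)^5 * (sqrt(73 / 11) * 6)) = 23.63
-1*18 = -18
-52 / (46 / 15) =-390 / 23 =-16.96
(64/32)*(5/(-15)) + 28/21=2/3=0.67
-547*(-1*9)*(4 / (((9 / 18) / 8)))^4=82594234368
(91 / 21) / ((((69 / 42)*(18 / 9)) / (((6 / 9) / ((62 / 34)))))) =3094 / 6417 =0.48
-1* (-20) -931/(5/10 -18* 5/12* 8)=606/17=35.65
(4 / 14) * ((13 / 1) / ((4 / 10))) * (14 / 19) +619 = 11891 / 19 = 625.84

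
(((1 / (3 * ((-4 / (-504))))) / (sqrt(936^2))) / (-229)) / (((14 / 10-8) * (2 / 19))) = 665 / 2357784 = 0.00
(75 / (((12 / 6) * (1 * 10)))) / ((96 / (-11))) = -55 / 128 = -0.43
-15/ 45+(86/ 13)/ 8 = 0.49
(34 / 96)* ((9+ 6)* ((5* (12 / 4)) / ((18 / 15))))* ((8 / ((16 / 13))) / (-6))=-27625 / 384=-71.94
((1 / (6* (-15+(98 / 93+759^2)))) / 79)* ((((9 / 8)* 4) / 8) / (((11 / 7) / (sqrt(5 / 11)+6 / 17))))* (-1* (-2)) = 0.00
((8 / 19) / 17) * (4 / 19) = 32 / 6137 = 0.01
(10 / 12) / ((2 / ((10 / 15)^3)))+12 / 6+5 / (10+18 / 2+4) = 4361 / 1863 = 2.34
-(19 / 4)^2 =-22.56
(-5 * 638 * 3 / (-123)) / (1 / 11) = 35090 / 41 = 855.85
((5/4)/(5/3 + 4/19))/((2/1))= 285/856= 0.33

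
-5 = -5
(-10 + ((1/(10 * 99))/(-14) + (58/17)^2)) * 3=6569351/1335180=4.92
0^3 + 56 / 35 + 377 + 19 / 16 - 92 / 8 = 29463 / 80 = 368.29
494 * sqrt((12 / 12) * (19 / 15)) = 494 * sqrt(285) / 15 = 555.98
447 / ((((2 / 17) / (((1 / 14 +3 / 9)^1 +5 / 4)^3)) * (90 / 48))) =6802672927 / 740880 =9181.88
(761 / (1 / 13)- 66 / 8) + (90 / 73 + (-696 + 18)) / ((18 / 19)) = 8033257 / 876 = 9170.38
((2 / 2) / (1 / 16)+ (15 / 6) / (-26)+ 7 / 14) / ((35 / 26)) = 853 / 70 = 12.19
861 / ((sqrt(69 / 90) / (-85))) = -73185 *sqrt(690) / 23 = -83583.16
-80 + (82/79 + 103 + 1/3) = 24.37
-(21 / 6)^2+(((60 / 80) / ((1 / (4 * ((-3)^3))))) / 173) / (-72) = -16945 / 1384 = -12.24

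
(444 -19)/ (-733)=-425/ 733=-0.58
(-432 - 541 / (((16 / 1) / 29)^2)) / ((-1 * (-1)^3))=-565573 / 256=-2209.27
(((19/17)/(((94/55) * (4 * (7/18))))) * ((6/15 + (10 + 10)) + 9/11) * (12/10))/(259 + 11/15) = 1796013/43580656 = 0.04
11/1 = 11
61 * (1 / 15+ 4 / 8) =1037 / 30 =34.57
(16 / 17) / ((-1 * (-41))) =16 / 697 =0.02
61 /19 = 3.21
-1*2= -2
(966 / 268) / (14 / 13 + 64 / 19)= 39767 / 49044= 0.81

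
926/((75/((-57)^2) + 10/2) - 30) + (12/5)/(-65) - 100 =-24107569/175825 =-137.11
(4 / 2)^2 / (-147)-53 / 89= -8147 / 13083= -0.62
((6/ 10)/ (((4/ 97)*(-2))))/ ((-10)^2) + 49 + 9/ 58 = 5693561/ 116000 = 49.08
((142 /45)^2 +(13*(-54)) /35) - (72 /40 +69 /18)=-446029 /28350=-15.73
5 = 5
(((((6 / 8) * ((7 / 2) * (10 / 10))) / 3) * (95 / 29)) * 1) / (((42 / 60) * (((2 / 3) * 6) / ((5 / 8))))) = 2375 / 3712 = 0.64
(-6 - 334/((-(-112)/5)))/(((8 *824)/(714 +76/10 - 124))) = -874737/461440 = -1.90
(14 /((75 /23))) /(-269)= -322 /20175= -0.02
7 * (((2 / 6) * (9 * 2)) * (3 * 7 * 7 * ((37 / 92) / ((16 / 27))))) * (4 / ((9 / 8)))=14898.13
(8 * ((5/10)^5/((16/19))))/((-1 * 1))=-19/64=-0.30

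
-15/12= -5/4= -1.25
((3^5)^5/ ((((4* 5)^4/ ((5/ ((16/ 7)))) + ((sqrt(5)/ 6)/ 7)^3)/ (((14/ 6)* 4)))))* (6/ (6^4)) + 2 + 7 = 117592562013739360321527/ 234925181632511999 - 2712453268363524* sqrt(5)/ 5873129540812799975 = 500553.24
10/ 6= 5/ 3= 1.67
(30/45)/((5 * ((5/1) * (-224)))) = -1/8400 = -0.00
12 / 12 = 1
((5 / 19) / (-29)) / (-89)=5 / 49039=0.00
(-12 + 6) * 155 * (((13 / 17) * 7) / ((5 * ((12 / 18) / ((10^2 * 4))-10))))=1450800 / 14569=99.58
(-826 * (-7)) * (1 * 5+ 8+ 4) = 98294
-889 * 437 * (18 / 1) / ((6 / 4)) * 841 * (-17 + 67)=-196033567800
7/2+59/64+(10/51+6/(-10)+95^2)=147353573/16320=9029.02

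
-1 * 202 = -202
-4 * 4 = -16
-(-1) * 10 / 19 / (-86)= -5 / 817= -0.01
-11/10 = -1.10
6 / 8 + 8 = 35 / 4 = 8.75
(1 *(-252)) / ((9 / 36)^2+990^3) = -4032 / 15524784001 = -0.00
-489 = -489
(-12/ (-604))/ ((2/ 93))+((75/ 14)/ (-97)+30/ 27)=1826812/ 922761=1.98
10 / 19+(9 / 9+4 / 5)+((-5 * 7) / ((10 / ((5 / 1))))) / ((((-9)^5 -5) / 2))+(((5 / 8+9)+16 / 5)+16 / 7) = 547833051 / 31416728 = 17.44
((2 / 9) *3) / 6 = 1 / 9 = 0.11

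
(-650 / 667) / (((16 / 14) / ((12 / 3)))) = -3.41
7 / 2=3.50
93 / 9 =31 / 3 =10.33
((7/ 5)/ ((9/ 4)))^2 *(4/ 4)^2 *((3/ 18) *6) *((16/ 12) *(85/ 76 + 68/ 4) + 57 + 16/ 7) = 32.31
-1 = -1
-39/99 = -13/33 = -0.39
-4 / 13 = -0.31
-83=-83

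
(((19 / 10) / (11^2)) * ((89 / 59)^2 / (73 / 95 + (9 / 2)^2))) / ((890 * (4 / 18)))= 289161 / 33641323870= 0.00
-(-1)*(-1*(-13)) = 13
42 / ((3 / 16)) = 224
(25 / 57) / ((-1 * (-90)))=5 / 1026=0.00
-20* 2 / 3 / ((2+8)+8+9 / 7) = -56 / 81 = -0.69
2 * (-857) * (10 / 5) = -3428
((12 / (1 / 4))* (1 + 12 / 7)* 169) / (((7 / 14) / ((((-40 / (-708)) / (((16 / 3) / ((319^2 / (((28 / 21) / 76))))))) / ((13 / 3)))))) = 257884761420 / 413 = 624418308.52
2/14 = 1/7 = 0.14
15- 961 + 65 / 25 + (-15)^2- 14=-3662 / 5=-732.40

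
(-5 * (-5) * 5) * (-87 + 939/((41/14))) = 1197375/41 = 29204.27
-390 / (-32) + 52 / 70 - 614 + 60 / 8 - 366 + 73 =-496479 / 560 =-886.57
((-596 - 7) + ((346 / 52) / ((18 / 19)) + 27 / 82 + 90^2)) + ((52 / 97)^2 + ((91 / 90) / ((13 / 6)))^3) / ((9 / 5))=914539988592959 / 121864427100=7504.57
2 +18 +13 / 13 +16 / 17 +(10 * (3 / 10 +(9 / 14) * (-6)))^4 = 1601073.17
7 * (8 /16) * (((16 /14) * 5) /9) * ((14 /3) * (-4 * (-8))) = 8960 /27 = 331.85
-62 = -62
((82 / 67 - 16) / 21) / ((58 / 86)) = -14190 / 13601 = -1.04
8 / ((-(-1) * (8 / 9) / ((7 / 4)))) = 63 / 4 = 15.75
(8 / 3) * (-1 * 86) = -688 / 3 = -229.33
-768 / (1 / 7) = -5376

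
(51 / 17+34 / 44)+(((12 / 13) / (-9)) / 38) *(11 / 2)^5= -1279537 / 130416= -9.81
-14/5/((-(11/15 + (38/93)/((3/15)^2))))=434/1697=0.26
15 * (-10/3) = -50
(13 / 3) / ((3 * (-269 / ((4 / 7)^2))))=-208 / 118629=-0.00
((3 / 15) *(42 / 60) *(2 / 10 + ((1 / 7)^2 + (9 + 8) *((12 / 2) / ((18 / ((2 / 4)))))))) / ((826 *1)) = 4489 / 8673000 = 0.00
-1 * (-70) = 70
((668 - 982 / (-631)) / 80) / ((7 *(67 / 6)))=126747 / 1183756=0.11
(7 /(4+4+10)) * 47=18.28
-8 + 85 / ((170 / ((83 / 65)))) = -7.36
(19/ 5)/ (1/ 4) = 76/ 5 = 15.20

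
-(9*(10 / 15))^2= -36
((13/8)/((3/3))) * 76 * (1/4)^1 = 247/8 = 30.88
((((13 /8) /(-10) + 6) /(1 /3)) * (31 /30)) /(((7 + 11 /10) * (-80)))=-14477 /518400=-0.03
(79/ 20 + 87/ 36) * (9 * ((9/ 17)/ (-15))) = -1719/ 850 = -2.02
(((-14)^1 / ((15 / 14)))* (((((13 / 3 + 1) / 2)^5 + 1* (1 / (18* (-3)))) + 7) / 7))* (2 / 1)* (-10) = 3860024 / 729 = 5294.96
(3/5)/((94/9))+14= 6607/470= 14.06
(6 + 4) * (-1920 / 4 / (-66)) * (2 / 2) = 800 / 11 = 72.73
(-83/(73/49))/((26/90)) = -183015/949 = -192.85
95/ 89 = 1.07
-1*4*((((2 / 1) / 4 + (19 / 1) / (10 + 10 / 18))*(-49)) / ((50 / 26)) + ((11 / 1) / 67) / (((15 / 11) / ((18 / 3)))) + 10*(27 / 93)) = 57095054 / 259625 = 219.91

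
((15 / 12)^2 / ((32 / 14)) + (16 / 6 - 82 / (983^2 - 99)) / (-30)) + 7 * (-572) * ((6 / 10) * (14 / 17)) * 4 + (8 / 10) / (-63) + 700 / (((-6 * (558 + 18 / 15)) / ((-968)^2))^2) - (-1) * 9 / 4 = 17663877493176618254754011 / 323583474946233600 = 54588317.58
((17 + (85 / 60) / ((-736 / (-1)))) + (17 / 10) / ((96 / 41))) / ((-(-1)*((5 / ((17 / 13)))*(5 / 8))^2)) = 226248563 / 72881250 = 3.10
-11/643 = -0.02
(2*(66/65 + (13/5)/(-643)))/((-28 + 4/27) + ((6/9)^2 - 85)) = -0.02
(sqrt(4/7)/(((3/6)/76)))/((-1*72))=-38*sqrt(7)/63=-1.60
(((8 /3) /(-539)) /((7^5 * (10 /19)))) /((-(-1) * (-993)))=76 /134933402835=0.00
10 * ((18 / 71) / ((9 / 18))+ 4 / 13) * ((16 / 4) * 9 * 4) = 1082880 / 923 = 1173.22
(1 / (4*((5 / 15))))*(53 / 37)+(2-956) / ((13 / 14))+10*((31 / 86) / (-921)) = -78201213683 / 76196172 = -1026.31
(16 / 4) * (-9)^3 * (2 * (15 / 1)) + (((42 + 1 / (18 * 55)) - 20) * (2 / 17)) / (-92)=-2944577747 / 33660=-87480.03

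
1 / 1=1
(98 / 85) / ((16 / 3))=0.22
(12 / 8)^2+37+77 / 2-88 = -41 / 4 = -10.25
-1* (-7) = 7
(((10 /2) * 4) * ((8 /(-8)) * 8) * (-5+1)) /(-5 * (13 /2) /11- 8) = -14080 /241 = -58.42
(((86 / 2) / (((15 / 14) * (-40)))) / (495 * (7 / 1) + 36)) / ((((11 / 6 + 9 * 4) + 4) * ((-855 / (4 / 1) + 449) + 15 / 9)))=-602 / 20819075775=-0.00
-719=-719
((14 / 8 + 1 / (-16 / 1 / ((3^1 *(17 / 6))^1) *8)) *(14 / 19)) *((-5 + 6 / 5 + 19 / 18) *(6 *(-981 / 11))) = 12825267 / 7040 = 1821.77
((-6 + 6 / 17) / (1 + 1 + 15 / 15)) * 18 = -576 / 17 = -33.88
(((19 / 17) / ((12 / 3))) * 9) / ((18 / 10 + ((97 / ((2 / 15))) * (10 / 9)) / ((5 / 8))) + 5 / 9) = 7695 / 3964808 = 0.00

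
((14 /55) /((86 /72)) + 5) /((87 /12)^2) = 197264 /1988965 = 0.10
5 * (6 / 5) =6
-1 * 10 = -10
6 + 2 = 8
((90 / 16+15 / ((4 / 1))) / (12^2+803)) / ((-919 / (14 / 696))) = -175 / 807631904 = -0.00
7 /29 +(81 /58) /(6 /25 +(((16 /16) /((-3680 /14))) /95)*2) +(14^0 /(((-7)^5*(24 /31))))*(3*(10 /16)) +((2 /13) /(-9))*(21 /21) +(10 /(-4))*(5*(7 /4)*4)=-479519073632831 /5886923620032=-81.45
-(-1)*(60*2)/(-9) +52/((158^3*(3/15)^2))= -39442145/2958234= -13.33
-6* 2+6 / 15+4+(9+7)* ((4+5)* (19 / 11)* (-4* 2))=-109858 / 55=-1997.42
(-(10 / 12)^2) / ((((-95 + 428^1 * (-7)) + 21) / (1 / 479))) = 5 / 10587816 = 0.00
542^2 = 293764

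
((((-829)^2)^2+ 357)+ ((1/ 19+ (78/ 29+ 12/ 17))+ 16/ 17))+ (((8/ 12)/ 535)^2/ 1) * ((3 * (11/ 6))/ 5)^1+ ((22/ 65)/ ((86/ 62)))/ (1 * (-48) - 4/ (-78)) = 2450231823493287861704242/ 5187869627625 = 472300192442.38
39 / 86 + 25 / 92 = 2869 / 3956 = 0.73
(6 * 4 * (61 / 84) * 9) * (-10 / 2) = -5490 / 7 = -784.29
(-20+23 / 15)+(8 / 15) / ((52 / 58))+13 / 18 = -4013 / 234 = -17.15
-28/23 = -1.22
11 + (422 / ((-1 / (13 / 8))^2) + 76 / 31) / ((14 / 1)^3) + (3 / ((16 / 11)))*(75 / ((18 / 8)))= 218191189 / 2722048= 80.16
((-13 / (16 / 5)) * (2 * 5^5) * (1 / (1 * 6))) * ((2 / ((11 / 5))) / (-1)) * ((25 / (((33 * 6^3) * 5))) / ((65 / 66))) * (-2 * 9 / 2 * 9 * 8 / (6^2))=-78125 / 1584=-49.32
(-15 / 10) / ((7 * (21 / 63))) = -9 / 14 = -0.64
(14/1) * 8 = 112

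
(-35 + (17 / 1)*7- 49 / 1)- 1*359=-324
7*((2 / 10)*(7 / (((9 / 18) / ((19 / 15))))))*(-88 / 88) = -1862 / 75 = -24.83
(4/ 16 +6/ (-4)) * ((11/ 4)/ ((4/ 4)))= -55/ 16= -3.44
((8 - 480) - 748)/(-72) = 305/18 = 16.94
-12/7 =-1.71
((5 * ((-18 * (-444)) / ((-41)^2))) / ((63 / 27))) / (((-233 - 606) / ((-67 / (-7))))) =-8031960 / 69107591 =-0.12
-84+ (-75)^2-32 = 5509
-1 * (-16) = 16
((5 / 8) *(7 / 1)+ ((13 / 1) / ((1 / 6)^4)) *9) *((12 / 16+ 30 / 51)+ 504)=41685446033 / 544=76627658.15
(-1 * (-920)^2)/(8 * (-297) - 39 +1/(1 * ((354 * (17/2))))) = 1273408800/3633367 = 350.48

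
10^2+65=165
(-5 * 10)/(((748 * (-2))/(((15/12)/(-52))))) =-125/155584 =-0.00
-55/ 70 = -11/ 14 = -0.79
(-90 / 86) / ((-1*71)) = 45 / 3053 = 0.01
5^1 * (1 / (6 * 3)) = 5 / 18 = 0.28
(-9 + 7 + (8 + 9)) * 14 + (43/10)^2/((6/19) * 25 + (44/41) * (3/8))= 137173871/646350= 212.23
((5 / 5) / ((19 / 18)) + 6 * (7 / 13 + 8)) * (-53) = -683064 / 247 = -2765.44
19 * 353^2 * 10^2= 236757100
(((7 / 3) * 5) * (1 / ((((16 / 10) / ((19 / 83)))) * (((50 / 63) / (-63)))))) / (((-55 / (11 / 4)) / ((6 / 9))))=58653 / 13280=4.42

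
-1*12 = -12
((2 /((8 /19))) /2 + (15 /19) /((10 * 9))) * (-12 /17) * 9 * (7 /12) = -22827 /2584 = -8.83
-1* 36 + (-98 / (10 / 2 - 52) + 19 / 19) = -1547 / 47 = -32.91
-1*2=-2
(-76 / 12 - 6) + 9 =-10 / 3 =-3.33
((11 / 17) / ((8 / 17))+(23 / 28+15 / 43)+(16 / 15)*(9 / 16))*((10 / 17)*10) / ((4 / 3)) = 568035 / 40936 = 13.88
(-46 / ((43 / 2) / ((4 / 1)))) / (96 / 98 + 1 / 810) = -14605920 / 1673947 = -8.73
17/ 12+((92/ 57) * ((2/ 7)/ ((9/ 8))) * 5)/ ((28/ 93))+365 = 12508981/ 33516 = 373.22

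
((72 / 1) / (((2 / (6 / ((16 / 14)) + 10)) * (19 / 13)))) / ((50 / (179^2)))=240712.23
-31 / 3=-10.33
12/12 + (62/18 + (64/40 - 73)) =-3013/45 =-66.96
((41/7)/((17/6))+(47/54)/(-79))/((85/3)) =1043843/14383530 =0.07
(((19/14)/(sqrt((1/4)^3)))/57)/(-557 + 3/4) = -16/46725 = -0.00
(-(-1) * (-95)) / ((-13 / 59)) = 5605 / 13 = 431.15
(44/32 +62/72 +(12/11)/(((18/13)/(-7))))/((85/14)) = -18179/33660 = -0.54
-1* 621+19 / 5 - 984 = -8006 / 5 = -1601.20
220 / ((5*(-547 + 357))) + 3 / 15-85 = -8078 / 95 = -85.03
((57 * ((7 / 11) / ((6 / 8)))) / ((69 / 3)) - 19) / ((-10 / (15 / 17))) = 12825 / 8602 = 1.49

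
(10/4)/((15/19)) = 19/6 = 3.17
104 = 104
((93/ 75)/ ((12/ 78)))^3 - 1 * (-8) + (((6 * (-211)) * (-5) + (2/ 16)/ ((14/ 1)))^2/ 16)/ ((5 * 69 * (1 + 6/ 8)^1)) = 1772009851497077/ 378672000000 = 4679.54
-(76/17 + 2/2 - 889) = 15020/17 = 883.53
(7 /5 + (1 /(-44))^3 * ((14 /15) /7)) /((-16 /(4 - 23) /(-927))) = -5251204401 /3407360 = -1541.14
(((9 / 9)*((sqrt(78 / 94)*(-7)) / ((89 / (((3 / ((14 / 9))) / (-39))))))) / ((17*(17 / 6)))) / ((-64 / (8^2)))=-27*sqrt(1833) / 15715531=-0.00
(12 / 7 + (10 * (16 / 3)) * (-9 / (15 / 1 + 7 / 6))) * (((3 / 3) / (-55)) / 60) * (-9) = -14247 / 186725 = -0.08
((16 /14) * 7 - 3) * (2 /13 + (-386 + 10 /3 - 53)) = -84925 /39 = -2177.56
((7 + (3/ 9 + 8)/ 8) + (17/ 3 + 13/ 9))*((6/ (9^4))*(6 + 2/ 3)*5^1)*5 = 136375/ 59049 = 2.31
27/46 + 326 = 15023/46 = 326.59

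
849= 849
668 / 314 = 334 / 157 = 2.13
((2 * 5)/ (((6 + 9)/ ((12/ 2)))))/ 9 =4/ 9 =0.44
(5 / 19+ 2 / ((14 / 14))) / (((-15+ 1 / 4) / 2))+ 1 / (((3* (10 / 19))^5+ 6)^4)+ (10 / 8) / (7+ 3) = -0.18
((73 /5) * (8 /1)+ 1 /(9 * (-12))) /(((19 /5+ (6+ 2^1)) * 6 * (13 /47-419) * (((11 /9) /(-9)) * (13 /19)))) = 0.04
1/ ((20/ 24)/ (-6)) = -36/ 5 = -7.20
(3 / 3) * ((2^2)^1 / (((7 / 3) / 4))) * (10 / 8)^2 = 75 / 7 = 10.71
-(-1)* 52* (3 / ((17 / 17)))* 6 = 936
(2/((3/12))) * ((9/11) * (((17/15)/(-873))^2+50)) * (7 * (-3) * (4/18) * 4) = -3841130289472/628756425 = -6109.09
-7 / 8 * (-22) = 77 / 4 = 19.25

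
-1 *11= -11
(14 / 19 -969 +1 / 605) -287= -14429231 / 11495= -1255.26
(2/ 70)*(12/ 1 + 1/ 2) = 5/ 14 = 0.36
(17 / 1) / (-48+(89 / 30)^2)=-15300 / 35279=-0.43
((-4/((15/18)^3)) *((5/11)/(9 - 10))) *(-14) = -12096/275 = -43.99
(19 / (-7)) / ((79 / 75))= -1425 / 553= -2.58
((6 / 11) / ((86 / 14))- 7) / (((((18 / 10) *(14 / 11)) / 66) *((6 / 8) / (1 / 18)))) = -14.75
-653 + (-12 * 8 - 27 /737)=-749.04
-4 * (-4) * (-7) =-112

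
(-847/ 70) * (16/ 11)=-88/ 5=-17.60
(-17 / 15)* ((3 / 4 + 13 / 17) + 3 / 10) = -617 / 300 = -2.06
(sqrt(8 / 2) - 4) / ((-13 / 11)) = 22 / 13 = 1.69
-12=-12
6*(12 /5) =72 /5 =14.40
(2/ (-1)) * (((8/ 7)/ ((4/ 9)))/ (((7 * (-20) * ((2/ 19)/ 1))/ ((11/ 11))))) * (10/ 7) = 171/ 343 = 0.50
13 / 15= 0.87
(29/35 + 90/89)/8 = 5731/24920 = 0.23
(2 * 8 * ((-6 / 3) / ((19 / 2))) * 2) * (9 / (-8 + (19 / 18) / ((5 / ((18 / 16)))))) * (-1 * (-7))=54.68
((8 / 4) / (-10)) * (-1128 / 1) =1128 / 5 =225.60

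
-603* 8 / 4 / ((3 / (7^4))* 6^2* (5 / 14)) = -75071.27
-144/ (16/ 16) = -144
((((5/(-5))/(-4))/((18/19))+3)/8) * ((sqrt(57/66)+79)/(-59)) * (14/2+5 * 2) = -315605/33984 -3995 * sqrt(418)/747648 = -9.40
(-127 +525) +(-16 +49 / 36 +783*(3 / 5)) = 153569 / 180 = 853.16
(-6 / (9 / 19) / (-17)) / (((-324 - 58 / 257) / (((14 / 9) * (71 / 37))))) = -4853702 / 707562729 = -0.01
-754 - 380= -1134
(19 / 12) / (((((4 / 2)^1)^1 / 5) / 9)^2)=12825 / 16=801.56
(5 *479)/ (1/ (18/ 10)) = 4311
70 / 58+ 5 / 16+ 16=8129 / 464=17.52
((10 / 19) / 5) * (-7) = -0.74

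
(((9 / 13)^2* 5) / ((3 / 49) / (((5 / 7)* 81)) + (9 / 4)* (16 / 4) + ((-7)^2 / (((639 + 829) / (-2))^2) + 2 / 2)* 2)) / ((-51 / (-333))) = 309293085150 / 217455039997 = 1.42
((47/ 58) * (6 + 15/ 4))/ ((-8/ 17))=-31161/ 1856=-16.79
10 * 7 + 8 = 78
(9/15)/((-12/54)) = -27/10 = -2.70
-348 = -348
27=27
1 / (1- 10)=-1 / 9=-0.11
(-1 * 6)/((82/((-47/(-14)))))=-141/574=-0.25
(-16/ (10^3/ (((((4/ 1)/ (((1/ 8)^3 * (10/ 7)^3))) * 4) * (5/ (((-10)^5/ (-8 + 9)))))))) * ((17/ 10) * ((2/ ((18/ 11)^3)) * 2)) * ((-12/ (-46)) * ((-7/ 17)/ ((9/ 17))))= -1738477664/ 2456103515625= -0.00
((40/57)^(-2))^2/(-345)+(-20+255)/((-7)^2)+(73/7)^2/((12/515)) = 28885350107993/6182400000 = 4672.19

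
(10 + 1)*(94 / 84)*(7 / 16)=517 / 96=5.39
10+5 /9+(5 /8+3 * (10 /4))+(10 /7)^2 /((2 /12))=109105 /3528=30.93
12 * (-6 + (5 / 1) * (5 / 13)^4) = -2018892 / 28561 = -70.69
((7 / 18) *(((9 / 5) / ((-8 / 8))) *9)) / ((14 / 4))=-9 / 5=-1.80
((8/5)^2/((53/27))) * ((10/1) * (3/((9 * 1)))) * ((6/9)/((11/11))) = 768/265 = 2.90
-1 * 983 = -983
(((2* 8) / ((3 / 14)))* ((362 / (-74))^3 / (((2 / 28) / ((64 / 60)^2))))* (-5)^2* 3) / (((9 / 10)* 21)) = -6800701358080 / 12308679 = -552512.69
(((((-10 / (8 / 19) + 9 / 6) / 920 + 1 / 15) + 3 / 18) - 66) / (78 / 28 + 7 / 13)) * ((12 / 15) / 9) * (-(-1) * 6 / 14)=-9442303 / 12523500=-0.75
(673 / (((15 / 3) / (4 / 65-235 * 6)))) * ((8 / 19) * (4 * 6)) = -11842129536 / 6175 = -1917753.77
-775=-775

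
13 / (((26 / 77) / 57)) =4389 / 2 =2194.50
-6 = -6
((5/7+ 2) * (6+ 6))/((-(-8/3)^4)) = -4617/7168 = -0.64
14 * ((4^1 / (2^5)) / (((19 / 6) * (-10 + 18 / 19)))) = -21 / 344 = -0.06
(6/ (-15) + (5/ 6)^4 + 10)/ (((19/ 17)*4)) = 1110661/ 492480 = 2.26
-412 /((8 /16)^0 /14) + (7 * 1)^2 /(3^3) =-155687 /27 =-5766.19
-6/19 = -0.32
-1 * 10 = -10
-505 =-505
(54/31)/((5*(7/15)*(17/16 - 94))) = -2592/322679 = -0.01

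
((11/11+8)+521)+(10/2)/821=435135/821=530.01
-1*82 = -82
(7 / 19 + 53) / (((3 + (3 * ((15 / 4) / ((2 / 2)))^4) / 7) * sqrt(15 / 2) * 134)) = 302848 * sqrt(30) / 1000902615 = 0.00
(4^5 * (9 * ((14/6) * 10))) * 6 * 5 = 6451200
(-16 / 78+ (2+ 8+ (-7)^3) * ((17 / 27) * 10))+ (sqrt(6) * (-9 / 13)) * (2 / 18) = -81778 / 39-sqrt(6) / 13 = -2097.06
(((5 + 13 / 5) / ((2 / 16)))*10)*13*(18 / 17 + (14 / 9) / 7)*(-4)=-6196736 / 153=-40501.54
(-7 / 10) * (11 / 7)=-11 / 10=-1.10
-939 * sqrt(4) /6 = -313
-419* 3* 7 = -8799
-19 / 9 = -2.11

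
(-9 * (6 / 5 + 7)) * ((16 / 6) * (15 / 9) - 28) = 8692 / 5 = 1738.40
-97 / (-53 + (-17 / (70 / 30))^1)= 679 / 422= 1.61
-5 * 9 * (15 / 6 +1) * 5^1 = -1575 / 2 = -787.50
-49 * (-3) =147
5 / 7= 0.71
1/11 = 0.09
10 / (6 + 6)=5 / 6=0.83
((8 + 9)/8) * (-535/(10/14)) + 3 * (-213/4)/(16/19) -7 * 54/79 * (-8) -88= -9257787/5056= -1831.05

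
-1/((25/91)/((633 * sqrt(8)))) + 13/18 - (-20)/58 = 557/522 - 115206 * sqrt(2)/25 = -6515.97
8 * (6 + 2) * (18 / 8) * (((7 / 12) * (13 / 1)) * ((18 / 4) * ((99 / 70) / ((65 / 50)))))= 5346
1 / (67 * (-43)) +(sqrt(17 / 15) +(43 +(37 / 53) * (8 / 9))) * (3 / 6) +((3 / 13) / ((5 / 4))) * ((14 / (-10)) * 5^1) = sqrt(255) / 30 +3665489029 / 178650810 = 21.05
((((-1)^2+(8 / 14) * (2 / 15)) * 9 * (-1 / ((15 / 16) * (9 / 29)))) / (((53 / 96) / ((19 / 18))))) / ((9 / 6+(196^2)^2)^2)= -63757312 / 2181655862918540761370625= -0.00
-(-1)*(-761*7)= -5327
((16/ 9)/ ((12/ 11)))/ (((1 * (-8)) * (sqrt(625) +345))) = -11/ 19980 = -0.00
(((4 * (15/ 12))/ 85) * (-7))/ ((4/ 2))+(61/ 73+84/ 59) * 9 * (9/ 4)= 13339289/ 292876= 45.55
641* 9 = 5769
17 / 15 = 1.13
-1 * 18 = -18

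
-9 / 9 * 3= -3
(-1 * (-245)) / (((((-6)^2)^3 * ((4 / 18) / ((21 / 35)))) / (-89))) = -1.26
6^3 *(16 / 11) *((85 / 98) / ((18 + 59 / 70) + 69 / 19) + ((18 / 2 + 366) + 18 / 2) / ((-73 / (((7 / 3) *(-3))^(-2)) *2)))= -5573653632 / 1176121177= -4.74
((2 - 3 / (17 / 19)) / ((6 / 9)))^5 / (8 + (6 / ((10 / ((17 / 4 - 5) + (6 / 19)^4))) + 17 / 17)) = -113236738573905 / 28145280085912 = -4.02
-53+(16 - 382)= -419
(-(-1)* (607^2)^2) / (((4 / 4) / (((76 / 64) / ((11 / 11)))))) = 161208665401.19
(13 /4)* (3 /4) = 39 /16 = 2.44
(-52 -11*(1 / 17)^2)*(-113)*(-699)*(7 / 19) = -8315198451 / 5491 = -1514332.26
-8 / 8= -1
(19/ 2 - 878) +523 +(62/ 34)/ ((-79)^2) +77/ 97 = -7095018667/ 20582818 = -344.71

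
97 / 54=1.80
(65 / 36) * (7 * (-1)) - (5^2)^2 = -22955 / 36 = -637.64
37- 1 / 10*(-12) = 191 / 5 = 38.20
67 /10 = 6.70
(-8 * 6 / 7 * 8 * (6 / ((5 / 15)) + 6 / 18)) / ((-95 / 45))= 63360 / 133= 476.39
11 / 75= 0.15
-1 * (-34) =34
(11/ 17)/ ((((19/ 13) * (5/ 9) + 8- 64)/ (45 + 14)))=-6903/ 9979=-0.69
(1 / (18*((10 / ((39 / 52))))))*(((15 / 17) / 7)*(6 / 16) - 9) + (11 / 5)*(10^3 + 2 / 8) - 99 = 160051207 / 76160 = 2101.51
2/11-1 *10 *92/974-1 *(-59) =311977/5357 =58.24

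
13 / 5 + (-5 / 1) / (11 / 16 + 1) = -49 / 135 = -0.36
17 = 17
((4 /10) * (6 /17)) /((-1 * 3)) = -4 /85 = -0.05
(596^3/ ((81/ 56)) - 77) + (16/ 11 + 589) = 130413038864/ 891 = 146367046.99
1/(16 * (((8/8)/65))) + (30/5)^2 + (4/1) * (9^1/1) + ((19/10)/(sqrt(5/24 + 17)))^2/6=12571301/165200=76.10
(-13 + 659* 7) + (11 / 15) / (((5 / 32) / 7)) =347464 / 75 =4632.85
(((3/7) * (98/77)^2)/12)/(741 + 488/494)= 1729/22175791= 0.00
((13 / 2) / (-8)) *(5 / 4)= -65 / 64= -1.02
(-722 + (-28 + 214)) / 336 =-67 / 42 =-1.60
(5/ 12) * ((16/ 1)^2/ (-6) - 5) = -715/ 36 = -19.86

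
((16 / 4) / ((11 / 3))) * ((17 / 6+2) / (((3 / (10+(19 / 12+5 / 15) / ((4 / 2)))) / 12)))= 7627 / 33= 231.12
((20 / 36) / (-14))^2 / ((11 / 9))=25 / 19404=0.00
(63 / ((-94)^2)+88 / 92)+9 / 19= 5550031 / 3861332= 1.44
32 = 32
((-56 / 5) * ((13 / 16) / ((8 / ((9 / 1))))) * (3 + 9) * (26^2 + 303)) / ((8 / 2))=-2405403 / 80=-30067.54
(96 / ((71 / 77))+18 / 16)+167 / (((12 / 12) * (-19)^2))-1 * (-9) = 23519063 / 205048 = 114.70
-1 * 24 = -24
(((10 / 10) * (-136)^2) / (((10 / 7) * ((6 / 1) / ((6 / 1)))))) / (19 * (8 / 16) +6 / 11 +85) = 83776 / 615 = 136.22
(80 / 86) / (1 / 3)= 2.79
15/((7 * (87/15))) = 75/203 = 0.37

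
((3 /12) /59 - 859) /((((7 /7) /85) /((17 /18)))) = -292934735 /4248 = -68958.27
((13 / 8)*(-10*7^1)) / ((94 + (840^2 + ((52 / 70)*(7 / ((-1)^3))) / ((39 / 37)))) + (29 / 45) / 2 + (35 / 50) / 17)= -348075 / 2159409656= -0.00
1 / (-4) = -1 / 4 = -0.25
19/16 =1.19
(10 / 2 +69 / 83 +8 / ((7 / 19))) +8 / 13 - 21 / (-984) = 69818471 / 2477384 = 28.18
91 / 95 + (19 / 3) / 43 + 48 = 49.11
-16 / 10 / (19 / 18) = -144 / 95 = -1.52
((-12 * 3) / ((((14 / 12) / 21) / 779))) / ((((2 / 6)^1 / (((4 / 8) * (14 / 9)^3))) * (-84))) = 305368 / 9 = 33929.78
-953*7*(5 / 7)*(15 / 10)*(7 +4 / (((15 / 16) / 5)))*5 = -2025125 / 2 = -1012562.50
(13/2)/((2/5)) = 65/4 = 16.25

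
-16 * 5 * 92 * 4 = -29440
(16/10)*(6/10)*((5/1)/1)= 24/5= 4.80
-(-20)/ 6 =10/ 3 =3.33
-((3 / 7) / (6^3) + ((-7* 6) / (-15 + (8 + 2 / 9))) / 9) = -21229 / 30744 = -0.69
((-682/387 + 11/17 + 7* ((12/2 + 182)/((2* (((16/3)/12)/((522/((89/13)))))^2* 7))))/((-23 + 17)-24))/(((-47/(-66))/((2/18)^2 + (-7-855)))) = 221456818897823620133/1983913700130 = 111626236.00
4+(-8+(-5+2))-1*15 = -22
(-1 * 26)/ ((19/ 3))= -78/ 19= -4.11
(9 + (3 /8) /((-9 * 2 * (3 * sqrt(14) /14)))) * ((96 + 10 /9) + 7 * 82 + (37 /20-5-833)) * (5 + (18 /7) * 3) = -2643923 /140 + 2643923 * sqrt(14) /181440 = -18830.64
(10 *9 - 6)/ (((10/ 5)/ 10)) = 420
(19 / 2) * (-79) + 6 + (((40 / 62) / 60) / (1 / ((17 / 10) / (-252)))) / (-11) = -1919291203 / 2577960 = -744.50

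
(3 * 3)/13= 9/13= 0.69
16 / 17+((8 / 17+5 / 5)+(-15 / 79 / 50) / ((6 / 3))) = 64729 / 26860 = 2.41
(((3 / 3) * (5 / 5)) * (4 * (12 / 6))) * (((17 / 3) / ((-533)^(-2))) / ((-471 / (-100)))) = 3863610400 / 1413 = 2734331.49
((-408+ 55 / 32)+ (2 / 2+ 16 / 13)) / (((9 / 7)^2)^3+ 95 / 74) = -731676190105 / 10504684112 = -69.65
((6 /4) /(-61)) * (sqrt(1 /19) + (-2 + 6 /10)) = 21 /610 - 3 * sqrt(19) /2318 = 0.03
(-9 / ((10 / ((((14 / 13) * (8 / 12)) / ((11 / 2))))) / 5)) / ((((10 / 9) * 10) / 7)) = -1323 / 3575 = -0.37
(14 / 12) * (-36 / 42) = -1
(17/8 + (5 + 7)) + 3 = 137/8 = 17.12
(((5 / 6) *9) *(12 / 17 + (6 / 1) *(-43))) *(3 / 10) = -19683 / 34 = -578.91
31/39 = 0.79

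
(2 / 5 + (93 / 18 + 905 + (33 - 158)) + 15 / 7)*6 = 165419 / 35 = 4726.26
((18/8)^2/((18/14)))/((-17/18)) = -567/136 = -4.17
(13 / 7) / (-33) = -13 / 231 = -0.06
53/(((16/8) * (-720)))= -53/1440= -0.04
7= 7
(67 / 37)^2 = 4489 / 1369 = 3.28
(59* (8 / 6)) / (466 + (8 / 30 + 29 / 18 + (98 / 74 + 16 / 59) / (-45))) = 0.17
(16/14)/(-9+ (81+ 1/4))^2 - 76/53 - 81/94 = -6685970043/2912711354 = -2.30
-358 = -358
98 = 98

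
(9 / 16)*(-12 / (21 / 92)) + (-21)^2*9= 27576 / 7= 3939.43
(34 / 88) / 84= 17 / 3696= 0.00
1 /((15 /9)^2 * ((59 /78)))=702 /1475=0.48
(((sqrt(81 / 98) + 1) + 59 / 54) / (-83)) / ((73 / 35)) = -3955 / 327186 - 45 * sqrt(2) / 12118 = -0.02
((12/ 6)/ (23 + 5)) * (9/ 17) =9/ 238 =0.04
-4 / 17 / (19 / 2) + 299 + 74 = 372.98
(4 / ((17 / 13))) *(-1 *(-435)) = 22620 / 17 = 1330.59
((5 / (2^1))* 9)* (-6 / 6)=-45 / 2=-22.50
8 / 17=0.47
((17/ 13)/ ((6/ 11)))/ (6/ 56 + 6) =0.39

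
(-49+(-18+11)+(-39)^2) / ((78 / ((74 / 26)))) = 54205 / 1014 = 53.46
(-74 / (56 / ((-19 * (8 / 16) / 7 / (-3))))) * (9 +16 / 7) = -55537 / 8232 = -6.75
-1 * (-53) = 53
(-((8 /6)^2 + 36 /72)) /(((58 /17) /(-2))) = 697 /522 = 1.34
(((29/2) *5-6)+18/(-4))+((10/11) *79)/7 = 5564/77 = 72.26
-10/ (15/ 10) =-20/ 3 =-6.67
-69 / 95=-0.73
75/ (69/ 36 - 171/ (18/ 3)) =-900/ 319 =-2.82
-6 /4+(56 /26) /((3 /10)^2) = 5249 /234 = 22.43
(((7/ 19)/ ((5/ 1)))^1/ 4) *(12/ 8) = 21/ 760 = 0.03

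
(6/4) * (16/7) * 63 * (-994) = -214704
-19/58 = -0.33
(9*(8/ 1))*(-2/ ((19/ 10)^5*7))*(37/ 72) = -7400000/ 17332693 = -0.43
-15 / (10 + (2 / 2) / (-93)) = -1395 / 929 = -1.50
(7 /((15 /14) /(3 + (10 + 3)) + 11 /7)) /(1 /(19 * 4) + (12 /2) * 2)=119168 /335071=0.36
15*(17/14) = 255/14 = 18.21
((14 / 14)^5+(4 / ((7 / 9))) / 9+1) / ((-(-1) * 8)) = 9 / 28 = 0.32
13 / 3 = 4.33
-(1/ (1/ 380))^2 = -144400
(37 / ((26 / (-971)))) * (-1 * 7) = 251489 / 26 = 9672.65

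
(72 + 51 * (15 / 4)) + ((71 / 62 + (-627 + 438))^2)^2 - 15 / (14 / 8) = 128811438642061171 / 103434352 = 1245344860.30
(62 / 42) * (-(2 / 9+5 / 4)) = -1643 / 756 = -2.17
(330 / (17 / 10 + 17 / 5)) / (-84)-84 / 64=-11897 / 5712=-2.08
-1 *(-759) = 759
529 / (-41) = -529 / 41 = -12.90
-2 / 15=-0.13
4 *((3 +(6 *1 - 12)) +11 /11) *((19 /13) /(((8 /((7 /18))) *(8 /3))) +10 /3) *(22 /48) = -12.32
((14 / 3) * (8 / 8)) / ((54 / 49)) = 343 / 81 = 4.23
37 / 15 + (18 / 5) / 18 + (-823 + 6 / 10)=-819.73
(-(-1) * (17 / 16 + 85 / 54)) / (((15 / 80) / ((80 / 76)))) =22780 / 1539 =14.80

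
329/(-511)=-47/73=-0.64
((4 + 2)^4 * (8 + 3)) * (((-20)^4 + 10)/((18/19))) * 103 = 248006539440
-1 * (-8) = 8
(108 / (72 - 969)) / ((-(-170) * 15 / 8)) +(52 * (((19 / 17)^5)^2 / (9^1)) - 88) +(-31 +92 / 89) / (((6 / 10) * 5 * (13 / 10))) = -942874676370009116306 / 12070713079090876275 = -78.11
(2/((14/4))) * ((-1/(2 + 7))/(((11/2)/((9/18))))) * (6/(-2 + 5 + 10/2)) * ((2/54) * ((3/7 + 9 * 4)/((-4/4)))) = 85/14553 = 0.01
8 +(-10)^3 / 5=-192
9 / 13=0.69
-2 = -2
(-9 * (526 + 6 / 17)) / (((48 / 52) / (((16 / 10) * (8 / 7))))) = -5583552 / 595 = -9384.12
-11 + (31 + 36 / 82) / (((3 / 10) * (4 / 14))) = 355.79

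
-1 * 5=-5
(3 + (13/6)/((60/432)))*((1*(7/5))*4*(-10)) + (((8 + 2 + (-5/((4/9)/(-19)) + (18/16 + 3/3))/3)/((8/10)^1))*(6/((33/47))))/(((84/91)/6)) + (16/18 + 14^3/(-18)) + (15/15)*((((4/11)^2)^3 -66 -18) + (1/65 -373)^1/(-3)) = 150486270708337/33163621920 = 4537.69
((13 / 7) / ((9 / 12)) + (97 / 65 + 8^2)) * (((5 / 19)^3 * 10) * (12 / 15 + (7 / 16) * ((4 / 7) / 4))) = 147775 / 13832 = 10.68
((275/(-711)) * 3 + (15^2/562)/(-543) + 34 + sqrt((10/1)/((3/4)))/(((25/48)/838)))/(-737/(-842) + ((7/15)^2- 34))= -203211648 * sqrt(30)/6234217- 24997439697825/25049202356123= -179.53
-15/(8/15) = -225/8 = -28.12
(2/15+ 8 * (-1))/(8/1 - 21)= 118/195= 0.61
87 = 87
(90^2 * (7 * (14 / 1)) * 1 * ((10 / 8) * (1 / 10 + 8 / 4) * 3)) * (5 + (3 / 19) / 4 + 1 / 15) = 2425872645 / 76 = 31919376.91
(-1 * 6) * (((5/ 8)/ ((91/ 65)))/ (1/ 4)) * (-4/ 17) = 300/ 119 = 2.52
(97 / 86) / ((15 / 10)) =97 / 129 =0.75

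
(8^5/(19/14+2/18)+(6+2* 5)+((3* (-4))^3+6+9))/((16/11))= 41963053/2960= 14176.71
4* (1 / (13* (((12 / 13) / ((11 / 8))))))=11 / 24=0.46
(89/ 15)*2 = 178/ 15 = 11.87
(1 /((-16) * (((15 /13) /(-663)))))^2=8254129 /6400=1289.71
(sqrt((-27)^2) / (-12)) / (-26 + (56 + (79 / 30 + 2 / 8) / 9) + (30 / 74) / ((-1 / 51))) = -44955 / 192701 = -0.23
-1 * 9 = -9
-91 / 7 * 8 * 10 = -1040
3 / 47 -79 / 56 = -3545 / 2632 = -1.35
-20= -20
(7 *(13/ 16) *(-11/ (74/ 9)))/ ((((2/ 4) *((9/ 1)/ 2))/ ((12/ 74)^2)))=-9009/ 101306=-0.09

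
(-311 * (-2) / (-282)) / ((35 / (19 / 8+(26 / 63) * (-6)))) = 5287 / 829080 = 0.01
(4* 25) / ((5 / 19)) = 380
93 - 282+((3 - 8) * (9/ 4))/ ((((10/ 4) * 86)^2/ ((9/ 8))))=-189.00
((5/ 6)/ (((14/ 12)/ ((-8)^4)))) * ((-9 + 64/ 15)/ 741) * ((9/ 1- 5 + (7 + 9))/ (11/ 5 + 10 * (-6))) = 6.47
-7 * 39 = -273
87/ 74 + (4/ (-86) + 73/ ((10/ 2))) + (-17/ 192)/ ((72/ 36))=47912957/ 3054720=15.68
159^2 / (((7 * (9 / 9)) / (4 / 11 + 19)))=5384853 / 77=69933.16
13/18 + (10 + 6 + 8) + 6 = 553/18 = 30.72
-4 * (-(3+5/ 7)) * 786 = 81744/ 7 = 11677.71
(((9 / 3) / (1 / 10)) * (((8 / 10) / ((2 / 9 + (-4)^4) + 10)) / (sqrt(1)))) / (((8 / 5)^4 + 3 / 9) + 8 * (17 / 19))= 1923750 / 299707853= 0.01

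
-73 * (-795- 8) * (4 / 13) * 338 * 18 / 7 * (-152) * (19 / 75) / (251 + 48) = -8126000256 / 4025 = -2018882.05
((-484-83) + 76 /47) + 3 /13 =-345308 /611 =-565.15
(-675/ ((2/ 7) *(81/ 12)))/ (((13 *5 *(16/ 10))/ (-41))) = 7175/ 52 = 137.98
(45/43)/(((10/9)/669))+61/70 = 630.98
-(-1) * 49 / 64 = 0.77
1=1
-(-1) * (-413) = -413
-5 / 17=-0.29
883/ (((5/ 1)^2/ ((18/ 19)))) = 15894/ 475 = 33.46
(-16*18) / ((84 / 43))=-1032 / 7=-147.43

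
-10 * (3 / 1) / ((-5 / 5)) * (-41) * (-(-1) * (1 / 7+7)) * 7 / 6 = -10250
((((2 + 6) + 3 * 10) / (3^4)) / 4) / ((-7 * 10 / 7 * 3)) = -19 / 4860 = -0.00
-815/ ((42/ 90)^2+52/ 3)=-183375/ 3949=-46.44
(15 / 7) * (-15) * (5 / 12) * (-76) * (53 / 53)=7125 / 7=1017.86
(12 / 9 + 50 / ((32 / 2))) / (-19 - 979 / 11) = -107 / 2592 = -0.04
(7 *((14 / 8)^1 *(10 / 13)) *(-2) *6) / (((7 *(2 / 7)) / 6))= -4410 / 13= -339.23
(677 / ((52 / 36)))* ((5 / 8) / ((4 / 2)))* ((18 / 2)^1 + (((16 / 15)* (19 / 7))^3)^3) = 15021879677150229698749013 / 7170583753856250000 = 2094931.21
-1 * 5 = -5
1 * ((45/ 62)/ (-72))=-0.01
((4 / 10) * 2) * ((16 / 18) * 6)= 4.27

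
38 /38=1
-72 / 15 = -24 / 5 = -4.80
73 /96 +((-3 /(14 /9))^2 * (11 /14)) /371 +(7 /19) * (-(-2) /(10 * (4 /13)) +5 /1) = 3307412167 /1160547360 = 2.85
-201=-201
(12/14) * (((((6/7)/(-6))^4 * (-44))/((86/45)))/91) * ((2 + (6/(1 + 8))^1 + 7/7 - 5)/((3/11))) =29040/65765791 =0.00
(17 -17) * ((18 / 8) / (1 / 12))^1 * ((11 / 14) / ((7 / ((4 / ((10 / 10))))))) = 0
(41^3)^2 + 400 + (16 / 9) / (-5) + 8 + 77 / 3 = 213754710344 / 45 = 4750104674.31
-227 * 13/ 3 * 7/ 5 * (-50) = 206570/ 3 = 68856.67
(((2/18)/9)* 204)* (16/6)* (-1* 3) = -544/27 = -20.15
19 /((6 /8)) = 76 /3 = 25.33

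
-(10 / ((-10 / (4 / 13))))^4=-256 / 28561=-0.01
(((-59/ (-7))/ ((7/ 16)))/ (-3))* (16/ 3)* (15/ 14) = -37760/ 1029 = -36.70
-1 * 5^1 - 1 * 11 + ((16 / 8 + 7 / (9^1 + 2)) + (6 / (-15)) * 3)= -801 / 55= -14.56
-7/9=-0.78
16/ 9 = 1.78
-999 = -999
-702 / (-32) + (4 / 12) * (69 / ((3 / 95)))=36013 / 48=750.27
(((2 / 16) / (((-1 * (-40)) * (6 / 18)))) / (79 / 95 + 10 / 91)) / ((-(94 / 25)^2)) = -1080625 / 1534212352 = -0.00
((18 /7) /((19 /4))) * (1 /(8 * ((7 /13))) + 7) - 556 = -513991 /931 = -552.08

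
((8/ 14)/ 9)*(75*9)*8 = 2400/ 7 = 342.86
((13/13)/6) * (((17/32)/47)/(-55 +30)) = -17/225600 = -0.00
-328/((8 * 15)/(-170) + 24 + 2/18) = -50184/3581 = -14.01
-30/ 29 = -1.03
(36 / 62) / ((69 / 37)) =222 / 713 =0.31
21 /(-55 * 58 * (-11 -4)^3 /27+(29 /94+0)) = 282 /5354647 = 0.00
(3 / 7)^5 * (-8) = -1944 / 16807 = -0.12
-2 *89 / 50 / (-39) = 89 / 975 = 0.09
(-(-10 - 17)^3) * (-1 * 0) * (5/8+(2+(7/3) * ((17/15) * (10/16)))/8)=0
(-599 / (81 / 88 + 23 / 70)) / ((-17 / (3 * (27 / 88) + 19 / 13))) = 57129625 / 850187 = 67.20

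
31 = 31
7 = 7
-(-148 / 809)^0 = -1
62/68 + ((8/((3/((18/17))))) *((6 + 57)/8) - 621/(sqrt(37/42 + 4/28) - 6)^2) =319359967/73370674 - 312984 *sqrt(1806)/2157961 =-1.81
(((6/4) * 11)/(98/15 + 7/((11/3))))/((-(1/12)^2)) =-392040/1393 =-281.44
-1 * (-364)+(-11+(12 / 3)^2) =369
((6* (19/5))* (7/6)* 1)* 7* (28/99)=52.66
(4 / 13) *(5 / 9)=20 / 117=0.17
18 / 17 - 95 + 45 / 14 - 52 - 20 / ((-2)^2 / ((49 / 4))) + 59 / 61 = -5894589 / 29036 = -203.01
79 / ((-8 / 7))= -553 / 8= -69.12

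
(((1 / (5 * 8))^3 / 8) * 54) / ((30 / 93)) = 0.00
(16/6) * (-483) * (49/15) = -63112/15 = -4207.47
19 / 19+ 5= 6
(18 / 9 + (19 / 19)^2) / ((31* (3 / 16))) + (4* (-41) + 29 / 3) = -14305 / 93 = -153.82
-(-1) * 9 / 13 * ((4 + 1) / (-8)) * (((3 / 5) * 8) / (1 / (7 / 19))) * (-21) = 3969 / 247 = 16.07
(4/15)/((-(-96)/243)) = 0.68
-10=-10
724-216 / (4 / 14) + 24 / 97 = -3080 / 97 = -31.75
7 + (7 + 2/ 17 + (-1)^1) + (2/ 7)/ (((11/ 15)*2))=13.31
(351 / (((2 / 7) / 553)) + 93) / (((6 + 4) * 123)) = 452969 / 820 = 552.40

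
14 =14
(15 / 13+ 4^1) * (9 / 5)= 603 / 65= 9.28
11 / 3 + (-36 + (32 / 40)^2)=-2377 / 75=-31.69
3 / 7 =0.43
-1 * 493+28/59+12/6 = -28941/59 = -490.53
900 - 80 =820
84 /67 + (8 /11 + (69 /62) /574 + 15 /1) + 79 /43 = 21225731063 /1127819308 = 18.82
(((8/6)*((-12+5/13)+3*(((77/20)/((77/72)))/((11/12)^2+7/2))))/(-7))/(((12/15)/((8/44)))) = 741574/1876875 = 0.40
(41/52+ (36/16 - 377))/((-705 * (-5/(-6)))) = 9723/15275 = 0.64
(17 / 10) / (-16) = -17 / 160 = -0.11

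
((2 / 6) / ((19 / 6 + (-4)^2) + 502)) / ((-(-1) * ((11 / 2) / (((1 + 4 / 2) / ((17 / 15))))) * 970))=0.00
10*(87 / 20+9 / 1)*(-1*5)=-1335 / 2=-667.50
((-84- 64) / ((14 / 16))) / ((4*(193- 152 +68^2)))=-296 / 32655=-0.01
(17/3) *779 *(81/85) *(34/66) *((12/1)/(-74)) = -715122/2035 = -351.41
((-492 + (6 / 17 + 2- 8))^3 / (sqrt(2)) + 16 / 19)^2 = 66175828079709802307217664 / 8713662409- 9687931776000 * sqrt(2) / 93347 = 7594490547674923.56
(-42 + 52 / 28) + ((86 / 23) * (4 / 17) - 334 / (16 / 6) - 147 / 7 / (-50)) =-44912271 / 273700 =-164.09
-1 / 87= -0.01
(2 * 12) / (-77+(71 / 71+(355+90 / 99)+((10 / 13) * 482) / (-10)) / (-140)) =-0.30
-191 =-191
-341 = -341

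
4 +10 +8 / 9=134 / 9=14.89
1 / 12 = 0.08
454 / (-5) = -454 / 5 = -90.80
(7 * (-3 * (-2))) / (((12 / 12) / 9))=378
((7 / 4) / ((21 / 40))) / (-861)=-10 / 2583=-0.00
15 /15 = 1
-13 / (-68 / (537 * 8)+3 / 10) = -34905 / 763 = -45.75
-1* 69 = -69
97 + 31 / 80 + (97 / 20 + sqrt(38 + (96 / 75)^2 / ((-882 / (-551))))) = 108.48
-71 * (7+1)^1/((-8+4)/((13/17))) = 1846/17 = 108.59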